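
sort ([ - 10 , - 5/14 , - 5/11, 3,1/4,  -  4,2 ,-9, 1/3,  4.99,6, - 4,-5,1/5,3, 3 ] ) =[-10 , - 9, - 5 , - 4,-4, - 5/11, - 5/14, 1/5, 1/4,1/3, 2,3,3, 3 , 4.99,6 ] 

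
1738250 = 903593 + 834657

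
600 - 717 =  - 117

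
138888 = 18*7716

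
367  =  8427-8060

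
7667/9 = 7667/9 = 851.89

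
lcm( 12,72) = 72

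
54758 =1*54758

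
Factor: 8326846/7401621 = 2^1*3^( - 1)*11^1*19^(-1)*129853^(-1)*378493^1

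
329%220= 109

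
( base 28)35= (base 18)4H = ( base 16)59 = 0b1011001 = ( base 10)89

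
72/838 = 36/419= 0.09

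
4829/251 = 4829/251 =19.24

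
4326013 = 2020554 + 2305459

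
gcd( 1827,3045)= 609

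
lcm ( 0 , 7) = 0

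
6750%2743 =1264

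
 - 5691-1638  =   - 7329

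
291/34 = 8 + 19/34=8.56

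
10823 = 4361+6462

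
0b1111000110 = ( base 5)12331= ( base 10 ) 966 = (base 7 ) 2550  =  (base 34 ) se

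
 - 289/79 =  - 289/79 = - 3.66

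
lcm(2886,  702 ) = 25974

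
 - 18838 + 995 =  - 17843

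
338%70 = 58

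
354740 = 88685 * 4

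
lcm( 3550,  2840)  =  14200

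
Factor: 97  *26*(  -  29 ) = - 2^1*13^1*29^1 * 97^1 =-  73138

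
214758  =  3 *71586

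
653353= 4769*137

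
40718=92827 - 52109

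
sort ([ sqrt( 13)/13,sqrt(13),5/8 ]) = [ sqrt(13 ) /13,5/8, sqrt(13 )]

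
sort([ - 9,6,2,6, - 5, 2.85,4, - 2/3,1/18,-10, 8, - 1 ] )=[-10, -9 , -5,-1, - 2/3,1/18, 2,2.85, 4, 6, 6, 8 ]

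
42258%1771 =1525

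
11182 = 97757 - 86575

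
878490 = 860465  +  18025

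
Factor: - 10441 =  - 53^1*197^1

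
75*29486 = 2211450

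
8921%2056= 697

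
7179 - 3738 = 3441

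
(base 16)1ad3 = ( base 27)9b9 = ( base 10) 6867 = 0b1101011010011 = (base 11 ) 5183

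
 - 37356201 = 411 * (  -  90891 )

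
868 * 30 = 26040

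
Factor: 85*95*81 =654075 = 3^4*5^2*17^1 * 19^1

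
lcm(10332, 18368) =165312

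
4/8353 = 4/8353 = 0.00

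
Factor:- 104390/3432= - 365/12  =  -  2^( - 2)*3^( - 1)*5^1*73^1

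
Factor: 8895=3^1*5^1*593^1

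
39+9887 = 9926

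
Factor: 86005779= 3^1*71^1*403783^1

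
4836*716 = 3462576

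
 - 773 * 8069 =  - 6237337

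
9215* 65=598975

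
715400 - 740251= - 24851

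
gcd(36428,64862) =14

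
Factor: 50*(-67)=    - 3350= - 2^1*5^2*67^1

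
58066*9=522594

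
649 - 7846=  - 7197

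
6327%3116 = 95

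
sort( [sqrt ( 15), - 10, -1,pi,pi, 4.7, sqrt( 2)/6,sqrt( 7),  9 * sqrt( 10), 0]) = [ - 10 , - 1 , 0,sqrt( 2) /6,sqrt( 7 ), pi,pi,sqrt(15), 4.7,  9 * sqrt( 10)] 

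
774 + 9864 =10638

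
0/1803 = 0 = 0.00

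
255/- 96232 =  - 255/96232 = -0.00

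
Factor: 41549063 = 23^1*107^1*16883^1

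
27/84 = 9/28 =0.32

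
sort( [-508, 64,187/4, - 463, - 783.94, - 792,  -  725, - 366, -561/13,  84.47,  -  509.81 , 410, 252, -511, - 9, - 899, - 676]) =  [  -  899 , - 792,  -  783.94, - 725, - 676,  -  511,  -  509.81,-508, -463, - 366, - 561/13, - 9, 187/4,64, 84.47, 252, 410 ]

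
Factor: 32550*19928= 648656400 = 2^4*3^1*5^2*7^1*31^1*47^1*53^1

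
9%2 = 1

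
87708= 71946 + 15762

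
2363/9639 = 139/567  =  0.25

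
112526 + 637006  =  749532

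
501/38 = 13+7/38 = 13.18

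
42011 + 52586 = 94597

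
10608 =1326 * 8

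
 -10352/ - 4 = 2588+0/1=   2588.00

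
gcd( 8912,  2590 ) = 2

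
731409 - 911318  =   -179909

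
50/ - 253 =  - 50/253=   - 0.20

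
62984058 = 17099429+45884629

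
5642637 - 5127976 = 514661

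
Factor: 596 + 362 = 958 = 2^1*479^1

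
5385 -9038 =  -3653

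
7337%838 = 633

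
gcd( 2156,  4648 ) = 28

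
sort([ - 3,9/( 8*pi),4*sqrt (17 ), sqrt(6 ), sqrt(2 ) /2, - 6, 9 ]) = [-6, - 3, 9/( 8*pi),  sqrt(2)/2,sqrt(6) , 9, 4*sqrt( 17 ) ] 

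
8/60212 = 2/15053  =  0.00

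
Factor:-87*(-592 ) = 51504 = 2^4*3^1*29^1*37^1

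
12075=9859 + 2216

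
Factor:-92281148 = -2^2*23070287^1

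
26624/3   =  26624/3=8874.67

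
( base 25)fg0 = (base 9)14361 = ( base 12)57a7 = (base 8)23057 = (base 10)9775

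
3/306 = 1/102 = 0.01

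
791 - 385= 406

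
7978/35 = 7978/35 = 227.94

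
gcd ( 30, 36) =6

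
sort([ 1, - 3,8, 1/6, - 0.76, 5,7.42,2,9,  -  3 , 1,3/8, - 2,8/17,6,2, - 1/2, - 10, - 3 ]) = [ - 10, - 3 , - 3, - 3, - 2, - 0.76 , - 1/2 , 1/6,3/8, 8/17, 1,  1,2,2, 5,6 , 7.42,8,9 ]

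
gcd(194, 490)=2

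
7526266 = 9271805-1745539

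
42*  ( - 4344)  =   - 182448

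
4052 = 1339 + 2713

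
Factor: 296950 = 2^1 * 5^2 * 5939^1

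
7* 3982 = 27874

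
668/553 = 668/553 = 1.21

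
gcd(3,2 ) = 1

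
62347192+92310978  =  154658170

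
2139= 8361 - 6222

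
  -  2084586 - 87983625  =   - 90068211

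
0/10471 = 0 = 0.00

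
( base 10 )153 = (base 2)10011001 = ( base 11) 12a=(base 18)89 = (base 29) 58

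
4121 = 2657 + 1464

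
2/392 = 1/196 = 0.01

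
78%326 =78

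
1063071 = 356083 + 706988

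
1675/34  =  1675/34 = 49.26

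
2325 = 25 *93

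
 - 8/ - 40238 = 4/20119 = 0.00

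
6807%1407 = 1179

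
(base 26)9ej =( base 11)494A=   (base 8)14503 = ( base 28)86r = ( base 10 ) 6467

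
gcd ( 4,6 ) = 2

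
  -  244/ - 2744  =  61/686  =  0.09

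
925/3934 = 925/3934 = 0.24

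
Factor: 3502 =2^1*17^1*103^1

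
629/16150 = 37/950 = 0.04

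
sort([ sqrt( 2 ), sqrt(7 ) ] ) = [ sqrt(2 ),  sqrt( 7) ] 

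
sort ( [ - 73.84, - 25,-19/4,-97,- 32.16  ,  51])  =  [  -  97, - 73.84,  -  32.16  ,  -  25,  -  19/4, 51 ] 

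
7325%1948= 1481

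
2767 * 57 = 157719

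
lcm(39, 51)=663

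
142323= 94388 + 47935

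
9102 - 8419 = 683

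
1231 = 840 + 391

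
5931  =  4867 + 1064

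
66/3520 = 3/160 = 0.02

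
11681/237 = 11681/237 = 49.29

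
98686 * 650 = 64145900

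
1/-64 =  - 1 + 63/64=- 0.02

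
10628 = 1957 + 8671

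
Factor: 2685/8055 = 3^( - 1) = 1/3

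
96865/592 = 163 + 369/592   =  163.62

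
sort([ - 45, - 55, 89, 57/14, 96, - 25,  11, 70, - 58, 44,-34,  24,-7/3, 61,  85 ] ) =[ - 58,- 55,-45, - 34, - 25, - 7/3, 57/14,11,  24, 44, 61, 70, 85,  89,96]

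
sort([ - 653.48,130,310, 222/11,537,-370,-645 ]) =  [  -  653.48,-645, - 370,222/11, 130,310,537]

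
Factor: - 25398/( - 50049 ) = 2^1 * 17^1 *67^( - 1)=34/67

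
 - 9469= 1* (-9469 ) 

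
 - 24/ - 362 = 12/181 = 0.07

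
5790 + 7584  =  13374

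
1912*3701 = 7076312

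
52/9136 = 13/2284 = 0.01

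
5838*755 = 4407690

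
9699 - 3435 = 6264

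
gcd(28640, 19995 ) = 5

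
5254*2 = 10508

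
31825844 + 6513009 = 38338853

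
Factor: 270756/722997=276/737= 2^2*3^1*11^( - 1 )*23^1*67^(  -  1)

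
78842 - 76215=2627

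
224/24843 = 32/3549 = 0.01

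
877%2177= 877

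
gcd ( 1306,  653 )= 653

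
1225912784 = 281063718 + 944849066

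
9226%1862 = 1778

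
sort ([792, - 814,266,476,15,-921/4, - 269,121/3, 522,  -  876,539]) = [ - 876, - 814, - 269, - 921/4,15,121/3,  266,476 , 522, 539,792 ]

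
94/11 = 94/11 = 8.55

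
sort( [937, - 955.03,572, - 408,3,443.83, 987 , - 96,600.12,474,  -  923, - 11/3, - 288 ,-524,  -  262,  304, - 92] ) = [ - 955.03, - 923, - 524, - 408, - 288,-262, - 96, - 92, - 11/3,3,304, 443.83, 474, 572, 600.12,  937,987]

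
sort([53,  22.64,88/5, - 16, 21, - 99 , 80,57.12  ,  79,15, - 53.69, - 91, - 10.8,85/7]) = [ - 99, - 91, - 53.69, - 16, -10.8,85/7, 15,88/5,21, 22.64,53,57.12, 79,80 ]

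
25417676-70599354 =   -  45181678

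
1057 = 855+202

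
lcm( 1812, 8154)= 16308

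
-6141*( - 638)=3917958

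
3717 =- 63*( - 59 )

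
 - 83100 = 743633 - 826733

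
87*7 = 609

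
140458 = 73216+67242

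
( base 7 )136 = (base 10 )76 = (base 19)40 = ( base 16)4c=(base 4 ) 1030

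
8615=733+7882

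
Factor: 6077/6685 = 5^( - 1)*7^( - 1)*59^1*103^1*191^( - 1)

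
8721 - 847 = 7874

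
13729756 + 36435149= 50164905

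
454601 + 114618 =569219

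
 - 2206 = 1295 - 3501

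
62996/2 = 31498 = 31498.00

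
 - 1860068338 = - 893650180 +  - 966418158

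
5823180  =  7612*765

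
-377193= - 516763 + 139570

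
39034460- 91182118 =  - 52147658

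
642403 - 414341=228062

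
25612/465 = 55 + 37/465 = 55.08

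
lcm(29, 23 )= 667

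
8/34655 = 8/34655=0.00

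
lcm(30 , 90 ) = 90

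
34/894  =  17/447  =  0.04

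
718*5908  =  4241944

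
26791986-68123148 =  - 41331162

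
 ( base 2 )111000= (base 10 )56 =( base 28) 20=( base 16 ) 38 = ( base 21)2E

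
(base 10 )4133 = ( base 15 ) 1358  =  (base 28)57H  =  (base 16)1025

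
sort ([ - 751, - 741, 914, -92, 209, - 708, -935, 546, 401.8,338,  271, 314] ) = [-935, -751,- 741,- 708 ,-92 , 209 , 271, 314,338,401.8,546,914 ] 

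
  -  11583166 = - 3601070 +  - 7982096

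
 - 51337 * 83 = -4260971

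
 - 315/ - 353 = 315/353 = 0.89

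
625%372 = 253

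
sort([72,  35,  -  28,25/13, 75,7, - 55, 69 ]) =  [- 55,  -  28, 25/13,7, 35, 69,72, 75 ] 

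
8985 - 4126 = 4859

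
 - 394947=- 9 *43883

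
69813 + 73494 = 143307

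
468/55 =8 + 28/55 = 8.51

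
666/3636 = 37/202=0.18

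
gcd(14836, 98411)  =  1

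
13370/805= 382/23 = 16.61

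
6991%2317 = 40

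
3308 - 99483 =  - 96175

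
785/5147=785/5147  =  0.15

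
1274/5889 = 98/453 = 0.22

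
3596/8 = 899/2 = 449.50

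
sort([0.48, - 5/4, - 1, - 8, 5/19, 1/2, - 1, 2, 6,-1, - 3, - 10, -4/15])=[ - 10, - 8, - 3 , - 5/4, - 1, - 1, - 1, - 4/15, 5/19 , 0.48, 1/2,2 , 6]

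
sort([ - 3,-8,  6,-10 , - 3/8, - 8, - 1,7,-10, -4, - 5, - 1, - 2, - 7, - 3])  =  [ - 10, - 10,-8, - 8,-7, - 5, - 4, - 3,-3, - 2, - 1, - 1, -3/8,6,  7 ] 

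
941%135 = 131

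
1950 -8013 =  - 6063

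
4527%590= 397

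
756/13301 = 756/13301=0.06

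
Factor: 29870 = 2^1* 5^1* 29^1*103^1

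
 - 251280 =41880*(-6 )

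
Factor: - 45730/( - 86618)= 5^1*7^( - 1)*17^1*23^( - 1)=85/161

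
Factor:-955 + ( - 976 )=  - 1931 = - 1931^1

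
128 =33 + 95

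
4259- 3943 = 316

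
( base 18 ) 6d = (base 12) a1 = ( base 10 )121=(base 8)171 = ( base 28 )49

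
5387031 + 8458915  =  13845946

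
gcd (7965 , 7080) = 885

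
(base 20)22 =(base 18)26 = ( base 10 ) 42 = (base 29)1D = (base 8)52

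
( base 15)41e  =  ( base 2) 1110100001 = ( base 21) 225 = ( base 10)929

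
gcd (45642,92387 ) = 1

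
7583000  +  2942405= 10525405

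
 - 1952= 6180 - 8132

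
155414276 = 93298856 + 62115420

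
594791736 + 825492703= 1420284439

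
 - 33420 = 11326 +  - 44746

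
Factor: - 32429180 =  - 2^2 * 5^1*7^2 * 33091^1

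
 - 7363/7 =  - 7363/7 =- 1051.86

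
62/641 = 62/641 = 0.10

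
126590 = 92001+34589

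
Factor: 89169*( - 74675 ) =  - 6658695075 = - 3^1 * 5^2*29^1*103^1*29723^1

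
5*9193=45965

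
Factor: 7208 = 2^3 * 17^1*53^1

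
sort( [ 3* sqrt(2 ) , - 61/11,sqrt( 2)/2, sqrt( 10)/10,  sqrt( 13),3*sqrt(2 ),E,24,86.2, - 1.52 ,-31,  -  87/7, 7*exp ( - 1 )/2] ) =[ - 31, - 87/7, - 61/11, - 1.52,sqrt( 10)/10,sqrt( 2)/2,  7* exp( - 1 )/2,E,sqrt( 13 ), 3*sqrt (2),3*sqrt(2), 24,86.2 ]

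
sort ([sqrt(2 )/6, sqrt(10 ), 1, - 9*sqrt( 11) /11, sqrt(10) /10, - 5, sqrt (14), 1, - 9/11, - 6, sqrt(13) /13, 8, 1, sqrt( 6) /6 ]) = [ - 6, - 5 , - 9*sqrt ( 11)/11, - 9/11, sqrt(2)/6, sqrt( 13) /13, sqrt(10 ) /10, sqrt (6)/6, 1, 1, 1, sqrt(10 ), sqrt (14),8] 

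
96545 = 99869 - 3324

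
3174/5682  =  529/947 = 0.56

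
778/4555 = 778/4555  =  0.17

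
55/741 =55/741 = 0.07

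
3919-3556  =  363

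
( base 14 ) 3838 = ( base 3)111111211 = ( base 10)9850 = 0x267a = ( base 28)cfm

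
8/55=8/55  =  0.15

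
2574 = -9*( - 286) 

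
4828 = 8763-3935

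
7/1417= 7/1417  =  0.00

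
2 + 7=9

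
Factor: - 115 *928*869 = - 2^5*5^1 * 11^1*23^1*29^1*79^1 = - 92739680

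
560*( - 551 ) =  - 308560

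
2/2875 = 2/2875 = 0.00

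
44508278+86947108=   131455386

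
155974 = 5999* 26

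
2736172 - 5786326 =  - 3050154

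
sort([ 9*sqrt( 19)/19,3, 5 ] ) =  [9 *sqrt( 19)/19,3,5 ] 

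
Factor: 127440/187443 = 240/353 = 2^4*3^1*5^1*353^( - 1 )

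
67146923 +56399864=123546787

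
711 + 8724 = 9435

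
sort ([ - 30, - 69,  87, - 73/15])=[ - 69, - 30, - 73/15,87 ]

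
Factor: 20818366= 2^1*10409183^1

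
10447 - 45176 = - 34729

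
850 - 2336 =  - 1486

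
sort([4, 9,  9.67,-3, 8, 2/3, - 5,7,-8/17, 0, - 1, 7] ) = [ - 5, - 3 , - 1,  -  8/17,0, 2/3, 4,7,7, 8  ,  9,9.67]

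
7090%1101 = 484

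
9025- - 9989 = 19014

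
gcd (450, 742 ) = 2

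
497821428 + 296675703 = 794497131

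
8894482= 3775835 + 5118647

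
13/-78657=-1 + 78644/78657 = -0.00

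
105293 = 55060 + 50233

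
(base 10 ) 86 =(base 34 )2I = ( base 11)79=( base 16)56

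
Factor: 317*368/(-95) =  - 2^4 * 5^ ( - 1)*19^( - 1)*23^1 * 317^1 = - 116656/95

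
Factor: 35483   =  7^1*37^1*137^1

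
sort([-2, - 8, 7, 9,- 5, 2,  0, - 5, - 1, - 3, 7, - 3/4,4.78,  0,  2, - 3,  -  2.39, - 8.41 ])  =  [ - 8.41, - 8, - 5, - 5, - 3, - 3,  -  2.39, - 2, - 1, - 3/4, 0,  0, 2, 2, 4.78,7,7,9 ] 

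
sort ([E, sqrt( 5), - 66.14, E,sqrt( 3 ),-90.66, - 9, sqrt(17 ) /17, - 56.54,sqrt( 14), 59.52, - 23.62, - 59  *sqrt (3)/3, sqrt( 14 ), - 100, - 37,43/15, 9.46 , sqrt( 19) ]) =[ - 100, - 90.66,-66.14,  -  56.54, - 37, - 59  *  sqrt (3)/3, - 23.62, - 9,sqrt(17 )/17, sqrt(3),sqrt( 5 ), E , E, 43/15, sqrt (14),  sqrt( 14 ), sqrt( 19 ), 9.46,59.52]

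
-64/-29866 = 32/14933 = 0.00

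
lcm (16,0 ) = 0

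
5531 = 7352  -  1821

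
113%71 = 42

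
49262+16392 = 65654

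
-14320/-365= 39 + 17/73 = 39.23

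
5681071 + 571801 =6252872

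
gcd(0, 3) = 3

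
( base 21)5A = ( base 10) 115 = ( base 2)1110011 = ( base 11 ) A5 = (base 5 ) 430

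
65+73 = 138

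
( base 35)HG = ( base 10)611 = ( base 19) 1D3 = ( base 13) 380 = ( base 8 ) 1143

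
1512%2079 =1512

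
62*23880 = 1480560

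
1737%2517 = 1737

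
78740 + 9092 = 87832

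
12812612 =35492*361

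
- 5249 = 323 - 5572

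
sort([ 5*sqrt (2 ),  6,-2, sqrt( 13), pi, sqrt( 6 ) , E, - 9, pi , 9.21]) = [ - 9,-2, sqrt( 6),E,pi, pi, sqrt(13 ), 6, 5 * sqrt( 2), 9.21 ]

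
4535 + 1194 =5729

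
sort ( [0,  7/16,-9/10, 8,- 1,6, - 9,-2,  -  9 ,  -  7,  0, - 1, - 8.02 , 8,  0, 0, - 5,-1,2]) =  [ - 9,  -  9,-8.02, - 7, - 5,-2, - 1, - 1, - 1, - 9/10 , 0,0, 0 , 0, 7/16,2, 6,8, 8 ]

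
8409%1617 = 324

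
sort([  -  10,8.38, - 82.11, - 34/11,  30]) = [ -82.11,  -  10, - 34/11,8.38, 30]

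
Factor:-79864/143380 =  - 298/535 = - 2^1*5^( - 1)*107^(  -  1 )*149^1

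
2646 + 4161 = 6807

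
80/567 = 80/567 = 0.14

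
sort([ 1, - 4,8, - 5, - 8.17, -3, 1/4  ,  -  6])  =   [ - 8.17, - 6, - 5, - 4,-3,  1/4, 1, 8]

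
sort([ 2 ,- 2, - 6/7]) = [ - 2, - 6/7, 2]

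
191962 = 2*95981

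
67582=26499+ 41083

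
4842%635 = 397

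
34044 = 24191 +9853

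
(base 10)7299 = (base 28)98j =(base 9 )11010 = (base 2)1110010000011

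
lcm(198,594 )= 594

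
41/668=41/668 =0.06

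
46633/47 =992 + 9/47 =992.19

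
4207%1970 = 267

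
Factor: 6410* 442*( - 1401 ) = -2^2*3^1*5^1*13^1 * 17^1*467^1*641^1 = - 3969341220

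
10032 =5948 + 4084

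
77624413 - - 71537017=149161430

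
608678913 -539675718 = 69003195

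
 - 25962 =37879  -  63841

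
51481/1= 51481 = 51481.00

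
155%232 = 155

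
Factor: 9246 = 2^1*3^1*23^1* 67^1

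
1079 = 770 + 309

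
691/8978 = 691/8978=0.08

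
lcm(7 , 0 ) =0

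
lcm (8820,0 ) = 0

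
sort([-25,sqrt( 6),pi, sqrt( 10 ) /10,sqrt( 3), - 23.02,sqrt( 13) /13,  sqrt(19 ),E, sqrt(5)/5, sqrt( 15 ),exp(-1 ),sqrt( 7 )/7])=[-25, - 23.02,sqrt( 13)/13,sqrt( 10 )/10, exp( -1 ),sqrt( 7)/7, sqrt( 5)/5,sqrt( 3), sqrt(6 )  ,  E,  pi, sqrt( 15 ),  sqrt (19) ]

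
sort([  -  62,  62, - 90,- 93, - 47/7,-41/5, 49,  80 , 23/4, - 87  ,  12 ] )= [-93,-90, - 87,-62, - 41/5 , - 47/7,23/4, 12,49,62, 80] 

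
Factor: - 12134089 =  - 11^1*541^1*2039^1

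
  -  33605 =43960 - 77565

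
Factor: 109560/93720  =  83/71 = 71^( - 1 ) * 83^1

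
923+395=1318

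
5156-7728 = - 2572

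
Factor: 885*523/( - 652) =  - 2^(- 2)*3^1*5^1*59^1*163^ (-1 )*523^1 =- 462855/652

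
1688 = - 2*( - 844)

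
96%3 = 0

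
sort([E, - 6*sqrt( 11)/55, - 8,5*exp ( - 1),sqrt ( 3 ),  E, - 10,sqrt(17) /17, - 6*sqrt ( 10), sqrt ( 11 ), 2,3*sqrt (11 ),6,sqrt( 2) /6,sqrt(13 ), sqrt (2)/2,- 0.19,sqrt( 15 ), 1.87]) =[-6* sqrt(10 ),-10,  -  8, - 6*sqrt(  11 )/55, - 0.19,sqrt (2)/6, sqrt ( 17) /17,sqrt ( 2 )/2,sqrt(3), 5 * exp( - 1 ), 1.87, 2,E,E,sqrt( 11), sqrt(13 ),  sqrt ( 15), 6,3 * sqrt( 11 ) ] 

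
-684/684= -1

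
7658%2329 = 671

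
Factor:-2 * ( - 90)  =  180 = 2^2*3^2*5^1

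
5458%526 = 198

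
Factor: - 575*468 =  - 269100 = -2^2*3^2*5^2*13^1 * 23^1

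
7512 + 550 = 8062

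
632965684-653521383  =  -20555699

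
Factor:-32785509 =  - 3^1  *  101^1*108203^1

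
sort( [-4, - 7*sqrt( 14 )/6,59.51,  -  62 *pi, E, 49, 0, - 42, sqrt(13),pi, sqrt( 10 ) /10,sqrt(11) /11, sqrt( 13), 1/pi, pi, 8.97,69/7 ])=[-62*pi ,-42, - 7*sqrt( 14)/6, - 4, 0, sqrt(11) /11, sqrt( 10)/10, 1/pi, E, pi, pi, sqrt ( 13 ),sqrt (13 ) , 8.97,69/7,49, 59.51 ] 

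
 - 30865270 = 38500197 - 69365467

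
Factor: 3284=2^2*821^1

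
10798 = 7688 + 3110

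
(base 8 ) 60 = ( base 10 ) 48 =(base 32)1g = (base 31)1h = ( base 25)1n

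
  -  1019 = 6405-7424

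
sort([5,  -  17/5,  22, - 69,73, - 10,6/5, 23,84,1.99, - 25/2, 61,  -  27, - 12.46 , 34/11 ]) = [ - 69, - 27, - 25/2, - 12.46,  -  10, - 17/5,6/5,1.99, 34/11, 5, 22,23, 61, 73, 84 ]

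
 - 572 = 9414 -9986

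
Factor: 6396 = 2^2*3^1*13^1 * 41^1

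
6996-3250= 3746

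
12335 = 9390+2945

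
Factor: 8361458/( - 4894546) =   -  7^2*41^1*421^(-1 ) * 2081^1*5813^( - 1) = - 4180729/2447273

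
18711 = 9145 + 9566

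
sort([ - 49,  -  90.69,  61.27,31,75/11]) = [-90.69,  -  49, 75/11,  31,  61.27 ] 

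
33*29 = 957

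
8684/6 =4342/3 = 1447.33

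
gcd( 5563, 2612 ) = 1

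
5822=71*82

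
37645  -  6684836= - 6647191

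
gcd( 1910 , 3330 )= 10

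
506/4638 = 253/2319=0.11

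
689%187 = 128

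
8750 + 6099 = 14849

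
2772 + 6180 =8952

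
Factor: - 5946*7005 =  -41651730 = -  2^1 * 3^2*5^1*467^1 * 991^1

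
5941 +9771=15712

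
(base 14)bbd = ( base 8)4423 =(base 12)1417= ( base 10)2323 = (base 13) 1099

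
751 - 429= 322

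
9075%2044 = 899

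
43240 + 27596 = 70836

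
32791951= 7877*4163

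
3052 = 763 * 4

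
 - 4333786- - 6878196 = 2544410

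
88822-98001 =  - 9179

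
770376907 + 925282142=1695659049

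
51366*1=51366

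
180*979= 176220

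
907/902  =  1  +  5/902  =  1.01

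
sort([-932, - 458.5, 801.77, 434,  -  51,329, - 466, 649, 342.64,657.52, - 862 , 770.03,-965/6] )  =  [ - 932,-862, - 466 , - 458.5, - 965/6, - 51,329, 342.64,434, 649, 657.52, 770.03, 801.77 ]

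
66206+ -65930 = 276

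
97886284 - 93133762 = 4752522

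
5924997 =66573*89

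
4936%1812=1312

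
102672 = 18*5704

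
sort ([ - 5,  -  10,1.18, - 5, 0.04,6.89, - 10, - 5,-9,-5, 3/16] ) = [-10, - 10,  -  9, - 5, - 5 ,-5, -5, 0.04,3/16, 1.18 , 6.89 ]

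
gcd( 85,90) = 5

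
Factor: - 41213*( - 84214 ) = 3470711582 = 2^1*13^1*41^1*79^1* 41213^1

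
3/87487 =3/87487 = 0.00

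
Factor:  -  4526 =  - 2^1*31^1*73^1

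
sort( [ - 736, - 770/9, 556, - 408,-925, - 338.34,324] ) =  [ - 925, -736, - 408, - 338.34, - 770/9, 324 , 556] 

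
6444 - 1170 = 5274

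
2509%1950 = 559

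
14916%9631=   5285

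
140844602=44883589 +95961013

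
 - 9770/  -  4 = 2442 + 1/2 = 2442.50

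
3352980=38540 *87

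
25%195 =25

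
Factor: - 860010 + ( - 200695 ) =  - 5^1*212141^1 = - 1060705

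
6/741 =2/247  =  0.01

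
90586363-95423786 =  - 4837423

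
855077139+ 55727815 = 910804954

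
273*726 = 198198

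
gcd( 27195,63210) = 735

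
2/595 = 2/595 = 0.00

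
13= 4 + 9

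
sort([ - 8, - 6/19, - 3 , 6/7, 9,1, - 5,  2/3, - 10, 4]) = [- 10 , - 8, - 5, - 3, - 6/19, 2/3, 6/7,1, 4 , 9 ]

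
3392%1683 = 26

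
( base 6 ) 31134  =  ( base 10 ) 4162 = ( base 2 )1000001000010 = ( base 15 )1377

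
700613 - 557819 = 142794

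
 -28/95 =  - 1 + 67/95 = - 0.29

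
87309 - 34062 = 53247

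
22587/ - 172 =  - 22587/172  =  - 131.32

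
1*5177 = 5177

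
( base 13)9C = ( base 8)201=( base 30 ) 49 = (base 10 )129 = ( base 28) 4h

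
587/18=587/18 =32.61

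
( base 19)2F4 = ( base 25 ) 1FB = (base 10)1011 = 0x3f3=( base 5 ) 13021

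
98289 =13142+85147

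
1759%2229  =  1759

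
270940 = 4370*62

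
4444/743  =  5 + 729/743 = 5.98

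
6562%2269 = 2024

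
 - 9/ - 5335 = 9/5335 =0.00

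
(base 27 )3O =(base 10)105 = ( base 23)4D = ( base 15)70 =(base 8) 151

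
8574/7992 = 1429/1332 = 1.07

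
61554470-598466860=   -  536912390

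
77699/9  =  8633 + 2/9  =  8633.22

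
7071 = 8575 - 1504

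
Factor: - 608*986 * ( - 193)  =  115701184 = 2^6*17^1 * 19^1*29^1*193^1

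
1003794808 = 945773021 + 58021787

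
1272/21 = 424/7 = 60.57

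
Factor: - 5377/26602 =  - 2^( - 1)*19^1*47^(-1 ) = -19/94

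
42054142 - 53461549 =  - 11407407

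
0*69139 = 0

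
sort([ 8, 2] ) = [2,8 ] 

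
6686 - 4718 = 1968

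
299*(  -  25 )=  -7475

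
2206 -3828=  - 1622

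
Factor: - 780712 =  - 2^3*23^1*4243^1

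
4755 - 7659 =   -  2904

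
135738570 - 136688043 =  - 949473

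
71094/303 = 23698/101 = 234.63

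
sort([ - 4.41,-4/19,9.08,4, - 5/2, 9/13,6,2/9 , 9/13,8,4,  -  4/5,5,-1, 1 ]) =[ - 4.41,-5/2 , - 1, - 4/5 , - 4/19,2/9,9/13,9/13, 1, 4,4,5, 6,8 , 9.08] 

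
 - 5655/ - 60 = 94  +  1/4 = 94.25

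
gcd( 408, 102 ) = 102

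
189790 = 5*37958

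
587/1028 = 587/1028 = 0.57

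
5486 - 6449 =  - 963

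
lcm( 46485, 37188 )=185940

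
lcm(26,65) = 130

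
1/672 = 1/672 =0.00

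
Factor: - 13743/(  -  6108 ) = 2^(-2) * 3^2 =9/4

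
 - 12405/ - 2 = 12405/2 = 6202.50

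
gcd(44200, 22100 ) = 22100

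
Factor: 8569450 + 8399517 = 16968967 = 379^1*44773^1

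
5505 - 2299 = 3206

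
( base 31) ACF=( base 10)9997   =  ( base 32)9od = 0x270d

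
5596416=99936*56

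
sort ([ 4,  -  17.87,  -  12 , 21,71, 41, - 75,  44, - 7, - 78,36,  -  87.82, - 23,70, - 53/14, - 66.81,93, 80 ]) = [ - 87.82, - 78, - 75, - 66.81, - 23, - 17.87, - 12 , - 7 , - 53/14,4,21, 36 , 41, 44,70,71,80,93 ] 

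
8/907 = 8/907 = 0.01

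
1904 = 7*272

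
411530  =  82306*5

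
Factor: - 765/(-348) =255/116 = 2^( - 2 )*3^1* 5^1*17^1 * 29^( - 1 )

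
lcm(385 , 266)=14630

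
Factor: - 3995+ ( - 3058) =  - 3^1*2351^1= - 7053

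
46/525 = 46/525 = 0.09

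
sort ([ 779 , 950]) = [779,950 ] 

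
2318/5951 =2318/5951 = 0.39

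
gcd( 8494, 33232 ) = 62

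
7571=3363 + 4208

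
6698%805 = 258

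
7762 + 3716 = 11478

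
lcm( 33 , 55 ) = 165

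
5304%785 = 594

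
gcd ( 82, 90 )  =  2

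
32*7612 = 243584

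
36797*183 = 6733851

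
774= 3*258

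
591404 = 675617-84213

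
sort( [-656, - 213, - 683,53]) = [ - 683 ,-656, -213,  53 ]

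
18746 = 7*2678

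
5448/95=57+33/95 = 57.35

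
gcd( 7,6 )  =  1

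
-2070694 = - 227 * 9122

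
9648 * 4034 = 38920032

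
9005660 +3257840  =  12263500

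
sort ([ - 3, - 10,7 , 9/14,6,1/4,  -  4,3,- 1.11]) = [ - 10,-4, - 3 ,  -  1.11, 1/4,9/14 , 3, 6, 7 ]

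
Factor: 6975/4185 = 3^( - 1)*5^1 = 5/3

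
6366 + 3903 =10269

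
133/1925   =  19/275 = 0.07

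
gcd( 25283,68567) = 1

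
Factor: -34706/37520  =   - 37/40  =  -2^(-3 )* 5^( - 1)*37^1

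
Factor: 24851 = 24851^1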